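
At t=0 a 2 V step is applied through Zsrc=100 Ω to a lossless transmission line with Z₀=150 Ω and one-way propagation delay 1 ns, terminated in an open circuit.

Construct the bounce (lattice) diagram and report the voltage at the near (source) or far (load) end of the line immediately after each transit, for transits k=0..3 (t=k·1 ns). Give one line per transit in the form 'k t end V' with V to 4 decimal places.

0 0 source 1.2000
1 1 load 2.4000
2 2 source 2.1600
3 3 load 1.9200

Γ_L=1.000000, Γ_S=-0.200000; launch V₁=2·150/250=1.200000
k=0 src: V=1.2000
k=1 load: inc=1.200000, refl=1.200000·1.000000=1.2000; V=0.000000+1.200000+1.200000=2.4000
k=2 src: inc=1.200000, refl=1.200000·-0.200000=-0.2400; V=1.200000+1.200000+-0.240000=2.1600
k=3 load: inc=-0.240000, refl=-0.240000·1.000000=-0.2400; V=2.400000+-0.240000+-0.240000=1.9200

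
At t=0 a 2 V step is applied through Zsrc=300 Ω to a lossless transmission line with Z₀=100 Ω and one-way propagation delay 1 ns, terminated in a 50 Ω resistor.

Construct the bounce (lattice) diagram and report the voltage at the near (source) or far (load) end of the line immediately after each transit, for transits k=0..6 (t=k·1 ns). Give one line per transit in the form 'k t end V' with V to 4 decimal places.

0 0 source 0.5000
1 1 load 0.3333
2 2 source 0.2500
3 3 load 0.2778
4 4 source 0.2917
5 5 load 0.2870
6 6 source 0.2847

Γ_L=-0.333333, Γ_S=0.500000; launch V₁=2·100/400=0.500000
k=0 src: V=0.5000
k=1 load: inc=0.500000, refl=0.500000·-0.333333=-0.1667; V=0.000000+0.500000+-0.166667=0.3333
k=2 src: inc=-0.166667, refl=-0.166667·0.500000=-0.0833; V=0.500000+-0.166667+-0.083333=0.2500
k=3 load: inc=-0.083333, refl=-0.083333·-0.333333=0.0278; V=0.333333+-0.083333+0.027778=0.2778
k=4 src: inc=0.027778, refl=0.027778·0.500000=0.0139; V=0.250000+0.027778+0.013889=0.2917
k=5 load: inc=0.013889, refl=0.013889·-0.333333=-0.0046; V=0.277778+0.013889+-0.004630=0.2870
k=6 src: inc=-0.004630, refl=-0.004630·0.500000=-0.0023; V=0.291667+-0.004630+-0.002315=0.2847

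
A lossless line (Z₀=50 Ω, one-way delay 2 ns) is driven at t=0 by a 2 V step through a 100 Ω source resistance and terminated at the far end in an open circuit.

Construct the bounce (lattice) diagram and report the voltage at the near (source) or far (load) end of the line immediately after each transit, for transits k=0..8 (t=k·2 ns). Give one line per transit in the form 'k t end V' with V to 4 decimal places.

Γ_L=1.000000, Γ_S=0.333333; launch V₁=2·50/150=0.666667
k=0 src: V=0.6667
k=1 load: inc=0.666667, refl=0.666667·1.000000=0.6667; V=0.000000+0.666667+0.666667=1.3333
k=2 src: inc=0.666667, refl=0.666667·0.333333=0.2222; V=0.666667+0.666667+0.222222=1.5556
k=3 load: inc=0.222222, refl=0.222222·1.000000=0.2222; V=1.333333+0.222222+0.222222=1.7778
k=4 src: inc=0.222222, refl=0.222222·0.333333=0.0741; V=1.555556+0.222222+0.074074=1.8519
k=5 load: inc=0.074074, refl=0.074074·1.000000=0.0741; V=1.777778+0.074074+0.074074=1.9259
k=6 src: inc=0.074074, refl=0.074074·0.333333=0.0247; V=1.851852+0.074074+0.024691=1.9506
k=7 load: inc=0.024691, refl=0.024691·1.000000=0.0247; V=1.925926+0.024691+0.024691=1.9753
k=8 src: inc=0.024691, refl=0.024691·0.333333=0.0082; V=1.950617+0.024691+0.008230=1.9835

0 0 source 0.6667
1 2 load 1.3333
2 4 source 1.5556
3 6 load 1.7778
4 8 source 1.8519
5 10 load 1.9259
6 12 source 1.9506
7 14 load 1.9753
8 16 source 1.9835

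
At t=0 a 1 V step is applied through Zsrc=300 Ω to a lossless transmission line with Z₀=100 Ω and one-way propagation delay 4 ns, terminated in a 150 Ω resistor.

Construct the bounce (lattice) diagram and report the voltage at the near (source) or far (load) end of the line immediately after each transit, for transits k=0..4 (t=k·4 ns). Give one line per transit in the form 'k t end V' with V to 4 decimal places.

0 0 source 0.2500
1 4 load 0.3000
2 8 source 0.3250
3 12 load 0.3300
4 16 source 0.3325

Γ_L=0.200000, Γ_S=0.500000; launch V₁=1·100/400=0.250000
k=0 src: V=0.2500
k=1 load: inc=0.250000, refl=0.250000·0.200000=0.0500; V=0.000000+0.250000+0.050000=0.3000
k=2 src: inc=0.050000, refl=0.050000·0.500000=0.0250; V=0.250000+0.050000+0.025000=0.3250
k=3 load: inc=0.025000, refl=0.025000·0.200000=0.0050; V=0.300000+0.025000+0.005000=0.3300
k=4 src: inc=0.005000, refl=0.005000·0.500000=0.0025; V=0.325000+0.005000+0.002500=0.3325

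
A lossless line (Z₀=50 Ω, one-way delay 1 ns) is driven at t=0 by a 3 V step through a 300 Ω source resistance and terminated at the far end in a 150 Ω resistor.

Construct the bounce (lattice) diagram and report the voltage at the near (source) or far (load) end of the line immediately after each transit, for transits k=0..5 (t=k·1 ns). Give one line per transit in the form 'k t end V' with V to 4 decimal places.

Γ_L=0.500000, Γ_S=0.714286; launch V₁=3·50/350=0.428571
k=0 src: V=0.4286
k=1 load: inc=0.428571, refl=0.428571·0.500000=0.2143; V=0.000000+0.428571+0.214286=0.6429
k=2 src: inc=0.214286, refl=0.214286·0.714286=0.1531; V=0.428571+0.214286+0.153061=0.7959
k=3 load: inc=0.153061, refl=0.153061·0.500000=0.0765; V=0.642857+0.153061+0.076531=0.8724
k=4 src: inc=0.076531, refl=0.076531·0.714286=0.0547; V=0.795918+0.076531+0.054665=0.9271
k=5 load: inc=0.054665, refl=0.054665·0.500000=0.0273; V=0.872449+0.054665+0.027332=0.9544

0 0 source 0.4286
1 1 load 0.6429
2 2 source 0.7959
3 3 load 0.8724
4 4 source 0.9271
5 5 load 0.9544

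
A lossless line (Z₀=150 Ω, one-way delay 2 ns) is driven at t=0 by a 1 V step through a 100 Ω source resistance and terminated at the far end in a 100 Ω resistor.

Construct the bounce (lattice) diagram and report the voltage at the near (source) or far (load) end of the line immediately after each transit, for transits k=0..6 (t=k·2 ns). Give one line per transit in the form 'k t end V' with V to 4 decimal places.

Γ_L=-0.200000, Γ_S=-0.200000; launch V₁=1·150/250=0.600000
k=0 src: V=0.6000
k=1 load: inc=0.600000, refl=0.600000·-0.200000=-0.1200; V=0.000000+0.600000+-0.120000=0.4800
k=2 src: inc=-0.120000, refl=-0.120000·-0.200000=0.0240; V=0.600000+-0.120000+0.024000=0.5040
k=3 load: inc=0.024000, refl=0.024000·-0.200000=-0.0048; V=0.480000+0.024000+-0.004800=0.4992
k=4 src: inc=-0.004800, refl=-0.004800·-0.200000=0.0010; V=0.504000+-0.004800+0.000960=0.5002
k=5 load: inc=0.000960, refl=0.000960·-0.200000=-0.0002; V=0.499200+0.000960+-0.000192=0.5000
k=6 src: inc=-0.000192, refl=-0.000192·-0.200000=0.0000; V=0.500160+-0.000192+0.000038=0.5000

0 0 source 0.6000
1 2 load 0.4800
2 4 source 0.5040
3 6 load 0.4992
4 8 source 0.5002
5 10 load 0.5000
6 12 source 0.5000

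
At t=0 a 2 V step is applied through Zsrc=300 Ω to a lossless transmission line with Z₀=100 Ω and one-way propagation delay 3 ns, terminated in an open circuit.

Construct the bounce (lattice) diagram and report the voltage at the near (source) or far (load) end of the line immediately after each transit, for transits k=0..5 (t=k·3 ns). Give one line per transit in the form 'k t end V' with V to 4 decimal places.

0 0 source 0.5000
1 3 load 1.0000
2 6 source 1.2500
3 9 load 1.5000
4 12 source 1.6250
5 15 load 1.7500

Γ_L=1.000000, Γ_S=0.500000; launch V₁=2·100/400=0.500000
k=0 src: V=0.5000
k=1 load: inc=0.500000, refl=0.500000·1.000000=0.5000; V=0.000000+0.500000+0.500000=1.0000
k=2 src: inc=0.500000, refl=0.500000·0.500000=0.2500; V=0.500000+0.500000+0.250000=1.2500
k=3 load: inc=0.250000, refl=0.250000·1.000000=0.2500; V=1.000000+0.250000+0.250000=1.5000
k=4 src: inc=0.250000, refl=0.250000·0.500000=0.1250; V=1.250000+0.250000+0.125000=1.6250
k=5 load: inc=0.125000, refl=0.125000·1.000000=0.1250; V=1.500000+0.125000+0.125000=1.7500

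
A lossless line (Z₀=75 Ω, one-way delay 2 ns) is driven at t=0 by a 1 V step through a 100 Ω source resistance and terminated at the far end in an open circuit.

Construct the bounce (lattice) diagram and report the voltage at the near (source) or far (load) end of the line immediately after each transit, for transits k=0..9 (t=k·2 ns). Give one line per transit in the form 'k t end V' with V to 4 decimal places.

Γ_L=1.000000, Γ_S=0.142857; launch V₁=1·75/175=0.428571
k=0 src: V=0.4286
k=1 load: inc=0.428571, refl=0.428571·1.000000=0.4286; V=0.000000+0.428571+0.428571=0.8571
k=2 src: inc=0.428571, refl=0.428571·0.142857=0.0612; V=0.428571+0.428571+0.061224=0.9184
k=3 load: inc=0.061224, refl=0.061224·1.000000=0.0612; V=0.857143+0.061224+0.061224=0.9796
k=4 src: inc=0.061224, refl=0.061224·0.142857=0.0087; V=0.918367+0.061224+0.008746=0.9883
k=5 load: inc=0.008746, refl=0.008746·1.000000=0.0087; V=0.979592+0.008746+0.008746=0.9971
k=6 src: inc=0.008746, refl=0.008746·0.142857=0.0012; V=0.988338+0.008746+0.001249=0.9983
k=7 load: inc=0.001249, refl=0.001249·1.000000=0.0012; V=0.997085+0.001249+0.001249=0.9996
k=8 src: inc=0.001249, refl=0.001249·0.142857=0.0002; V=0.998334+0.001249+0.000178=0.9998
k=9 load: inc=0.000178, refl=0.000178·1.000000=0.0002; V=0.999584+0.000178+0.000178=0.9999

0 0 source 0.4286
1 2 load 0.8571
2 4 source 0.9184
3 6 load 0.9796
4 8 source 0.9883
5 10 load 0.9971
6 12 source 0.9983
7 14 load 0.9996
8 16 source 0.9998
9 18 load 0.9999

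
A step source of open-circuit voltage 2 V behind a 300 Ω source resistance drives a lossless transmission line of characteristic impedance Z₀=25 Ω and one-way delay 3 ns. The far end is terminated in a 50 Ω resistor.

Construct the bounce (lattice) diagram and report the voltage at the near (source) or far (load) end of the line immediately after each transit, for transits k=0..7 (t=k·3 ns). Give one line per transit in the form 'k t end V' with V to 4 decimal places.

0 0 source 0.1538
1 3 load 0.2051
2 6 source 0.2485
3 9 load 0.2630
4 12 source 0.2752
5 15 load 0.2793
6 18 source 0.2828
7 21 load 0.2839

Γ_L=0.333333, Γ_S=0.846154; launch V₁=2·25/325=0.153846
k=0 src: V=0.1538
k=1 load: inc=0.153846, refl=0.153846·0.333333=0.0513; V=0.000000+0.153846+0.051282=0.2051
k=2 src: inc=0.051282, refl=0.051282·0.846154=0.0434; V=0.153846+0.051282+0.043393=0.2485
k=3 load: inc=0.043393, refl=0.043393·0.333333=0.0145; V=0.205128+0.043393+0.014464=0.2630
k=4 src: inc=0.014464, refl=0.014464·0.846154=0.0122; V=0.248521+0.014464+0.012239=0.2752
k=5 load: inc=0.012239, refl=0.012239·0.333333=0.0041; V=0.262985+0.012239+0.004080=0.2793
k=6 src: inc=0.004080, refl=0.004080·0.846154=0.0035; V=0.275224+0.004080+0.003452=0.2828
k=7 load: inc=0.003452, refl=0.003452·0.333333=0.0012; V=0.279303+0.003452+0.001151=0.2839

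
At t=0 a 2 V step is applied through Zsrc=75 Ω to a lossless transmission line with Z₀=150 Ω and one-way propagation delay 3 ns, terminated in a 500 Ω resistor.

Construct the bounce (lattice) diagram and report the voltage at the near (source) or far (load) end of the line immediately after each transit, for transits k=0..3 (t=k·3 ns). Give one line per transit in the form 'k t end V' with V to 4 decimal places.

0 0 source 1.3333
1 3 load 2.0513
2 6 source 1.8120
3 9 load 1.6831

Γ_L=0.538462, Γ_S=-0.333333; launch V₁=2·150/225=1.333333
k=0 src: V=1.3333
k=1 load: inc=1.333333, refl=1.333333·0.538462=0.7179; V=0.000000+1.333333+0.717949=2.0513
k=2 src: inc=0.717949, refl=0.717949·-0.333333=-0.2393; V=1.333333+0.717949+-0.239316=1.8120
k=3 load: inc=-0.239316, refl=-0.239316·0.538462=-0.1289; V=2.051282+-0.239316+-0.128863=1.6831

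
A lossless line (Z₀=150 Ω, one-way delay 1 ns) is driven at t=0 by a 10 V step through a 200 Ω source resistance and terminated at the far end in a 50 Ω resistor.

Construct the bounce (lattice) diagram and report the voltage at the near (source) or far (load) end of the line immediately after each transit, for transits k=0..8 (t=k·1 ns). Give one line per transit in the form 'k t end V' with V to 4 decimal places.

Γ_L=-0.500000, Γ_S=0.142857; launch V₁=10·150/350=4.285714
k=0 src: V=4.2857
k=1 load: inc=4.285714, refl=4.285714·-0.500000=-2.1429; V=0.000000+4.285714+-2.142857=2.1429
k=2 src: inc=-2.142857, refl=-2.142857·0.142857=-0.3061; V=4.285714+-2.142857+-0.306122=1.8367
k=3 load: inc=-0.306122, refl=-0.306122·-0.500000=0.1531; V=2.142857+-0.306122+0.153061=1.9898
k=4 src: inc=0.153061, refl=0.153061·0.142857=0.0219; V=1.836735+0.153061+0.021866=2.0117
k=5 load: inc=0.021866, refl=0.021866·-0.500000=-0.0109; V=1.989796+0.021866+-0.010933=2.0007
k=6 src: inc=-0.010933, refl=-0.010933·0.142857=-0.0016; V=2.011662+-0.010933+-0.001562=1.9992
k=7 load: inc=-0.001562, refl=-0.001562·-0.500000=0.0008; V=2.000729+-0.001562+0.000781=1.9999
k=8 src: inc=0.000781, refl=0.000781·0.142857=0.0001; V=1.999167+0.000781+0.000112=2.0001

0 0 source 4.2857
1 1 load 2.1429
2 2 source 1.8367
3 3 load 1.9898
4 4 source 2.0117
5 5 load 2.0007
6 6 source 1.9992
7 7 load 1.9999
8 8 source 2.0001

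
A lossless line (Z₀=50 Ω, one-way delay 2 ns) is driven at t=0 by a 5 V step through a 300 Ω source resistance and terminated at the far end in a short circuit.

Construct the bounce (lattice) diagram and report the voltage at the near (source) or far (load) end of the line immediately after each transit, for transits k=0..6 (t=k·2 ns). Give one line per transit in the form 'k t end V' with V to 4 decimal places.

0 0 source 0.7143
1 2 load 0.0000
2 4 source -0.5102
3 6 load 0.0000
4 8 source 0.3644
5 10 load 0.0000
6 12 source -0.2603

Γ_L=-1.000000, Γ_S=0.714286; launch V₁=5·50/350=0.714286
k=0 src: V=0.7143
k=1 load: inc=0.714286, refl=0.714286·-1.000000=-0.7143; V=0.000000+0.714286+-0.714286=0.0000
k=2 src: inc=-0.714286, refl=-0.714286·0.714286=-0.5102; V=0.714286+-0.714286+-0.510204=-0.5102
k=3 load: inc=-0.510204, refl=-0.510204·-1.000000=0.5102; V=0.000000+-0.510204+0.510204=0.0000
k=4 src: inc=0.510204, refl=0.510204·0.714286=0.3644; V=-0.510204+0.510204+0.364431=0.3644
k=5 load: inc=0.364431, refl=0.364431·-1.000000=-0.3644; V=0.000000+0.364431+-0.364431=0.0000
k=6 src: inc=-0.364431, refl=-0.364431·0.714286=-0.2603; V=0.364431+-0.364431+-0.260308=-0.2603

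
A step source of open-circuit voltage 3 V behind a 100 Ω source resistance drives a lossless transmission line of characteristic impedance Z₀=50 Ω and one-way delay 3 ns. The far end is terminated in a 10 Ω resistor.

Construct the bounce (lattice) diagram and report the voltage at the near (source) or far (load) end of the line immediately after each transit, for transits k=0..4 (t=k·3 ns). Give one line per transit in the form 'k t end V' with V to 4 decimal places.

Γ_L=-0.666667, Γ_S=0.333333; launch V₁=3·50/150=1.000000
k=0 src: V=1.0000
k=1 load: inc=1.000000, refl=1.000000·-0.666667=-0.6667; V=0.000000+1.000000+-0.666667=0.3333
k=2 src: inc=-0.666667, refl=-0.666667·0.333333=-0.2222; V=1.000000+-0.666667+-0.222222=0.1111
k=3 load: inc=-0.222222, refl=-0.222222·-0.666667=0.1481; V=0.333333+-0.222222+0.148148=0.2593
k=4 src: inc=0.148148, refl=0.148148·0.333333=0.0494; V=0.111111+0.148148+0.049383=0.3086

0 0 source 1.0000
1 3 load 0.3333
2 6 source 0.1111
3 9 load 0.2593
4 12 source 0.3086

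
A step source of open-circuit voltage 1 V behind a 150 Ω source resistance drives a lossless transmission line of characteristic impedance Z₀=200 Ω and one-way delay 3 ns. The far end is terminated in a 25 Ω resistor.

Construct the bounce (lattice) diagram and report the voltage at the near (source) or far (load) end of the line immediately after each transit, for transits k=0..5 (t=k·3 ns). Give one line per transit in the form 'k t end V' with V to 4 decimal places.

0 0 source 0.5714
1 3 load 0.1270
2 6 source 0.1905
3 9 load 0.1411
4 12 source 0.1481
5 15 load 0.1427

Γ_L=-0.777778, Γ_S=-0.142857; launch V₁=1·200/350=0.571429
k=0 src: V=0.5714
k=1 load: inc=0.571429, refl=0.571429·-0.777778=-0.4444; V=0.000000+0.571429+-0.444444=0.1270
k=2 src: inc=-0.444444, refl=-0.444444·-0.142857=0.0635; V=0.571429+-0.444444+0.063492=0.1905
k=3 load: inc=0.063492, refl=0.063492·-0.777778=-0.0494; V=0.126984+0.063492+-0.049383=0.1411
k=4 src: inc=-0.049383, refl=-0.049383·-0.142857=0.0071; V=0.190476+-0.049383+0.007055=0.1481
k=5 load: inc=0.007055, refl=0.007055·-0.777778=-0.0055; V=0.141093+0.007055+-0.005487=0.1427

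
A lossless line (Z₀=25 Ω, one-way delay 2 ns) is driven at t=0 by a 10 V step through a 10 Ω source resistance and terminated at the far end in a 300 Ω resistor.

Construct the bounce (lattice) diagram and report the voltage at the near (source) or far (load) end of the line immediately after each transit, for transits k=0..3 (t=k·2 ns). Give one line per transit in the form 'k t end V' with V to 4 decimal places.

Γ_L=0.846154, Γ_S=-0.428571; launch V₁=10·25/35=7.142857
k=0 src: V=7.1429
k=1 load: inc=7.142857, refl=7.142857·0.846154=6.0440; V=0.000000+7.142857+6.043956=13.1868
k=2 src: inc=6.043956, refl=6.043956·-0.428571=-2.5903; V=7.142857+6.043956+-2.590267=10.5965
k=3 load: inc=-2.590267, refl=-2.590267·0.846154=-2.1918; V=13.186813+-2.590267+-2.191764=8.4048

0 0 source 7.1429
1 2 load 13.1868
2 4 source 10.5965
3 6 load 8.4048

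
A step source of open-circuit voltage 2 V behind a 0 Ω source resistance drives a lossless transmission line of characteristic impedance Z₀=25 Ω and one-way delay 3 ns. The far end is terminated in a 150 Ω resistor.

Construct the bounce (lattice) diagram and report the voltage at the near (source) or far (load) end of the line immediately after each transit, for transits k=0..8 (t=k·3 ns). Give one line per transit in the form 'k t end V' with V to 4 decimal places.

0 0 source 2.0000
1 3 load 3.4286
2 6 source 2.0000
3 9 load 0.9796
4 12 source 2.0000
5 15 load 2.7289
6 18 source 2.0000
7 21 load 1.4794
8 24 source 2.0000

Γ_L=0.714286, Γ_S=-1.000000; launch V₁=2·25/25=2.000000
k=0 src: V=2.0000
k=1 load: inc=2.000000, refl=2.000000·0.714286=1.4286; V=0.000000+2.000000+1.428571=3.4286
k=2 src: inc=1.428571, refl=1.428571·-1.000000=-1.4286; V=2.000000+1.428571+-1.428571=2.0000
k=3 load: inc=-1.428571, refl=-1.428571·0.714286=-1.0204; V=3.428571+-1.428571+-1.020408=0.9796
k=4 src: inc=-1.020408, refl=-1.020408·-1.000000=1.0204; V=2.000000+-1.020408+1.020408=2.0000
k=5 load: inc=1.020408, refl=1.020408·0.714286=0.7289; V=0.979592+1.020408+0.728863=2.7289
k=6 src: inc=0.728863, refl=0.728863·-1.000000=-0.7289; V=2.000000+0.728863+-0.728863=2.0000
k=7 load: inc=-0.728863, refl=-0.728863·0.714286=-0.5206; V=2.728863+-0.728863+-0.520616=1.4794
k=8 src: inc=-0.520616, refl=-0.520616·-1.000000=0.5206; V=2.000000+-0.520616+0.520616=2.0000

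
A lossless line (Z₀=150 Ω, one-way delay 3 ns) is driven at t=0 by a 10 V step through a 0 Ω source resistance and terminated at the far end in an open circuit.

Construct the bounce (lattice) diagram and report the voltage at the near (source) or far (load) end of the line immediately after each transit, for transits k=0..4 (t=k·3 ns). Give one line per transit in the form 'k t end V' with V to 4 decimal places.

Γ_L=1.000000, Γ_S=-1.000000; launch V₁=10·150/150=10.000000
k=0 src: V=10.0000
k=1 load: inc=10.000000, refl=10.000000·1.000000=10.0000; V=0.000000+10.000000+10.000000=20.0000
k=2 src: inc=10.000000, refl=10.000000·-1.000000=-10.0000; V=10.000000+10.000000+-10.000000=10.0000
k=3 load: inc=-10.000000, refl=-10.000000·1.000000=-10.0000; V=20.000000+-10.000000+-10.000000=0.0000
k=4 src: inc=-10.000000, refl=-10.000000·-1.000000=10.0000; V=10.000000+-10.000000+10.000000=10.0000

0 0 source 10.0000
1 3 load 20.0000
2 6 source 10.0000
3 9 load 0.0000
4 12 source 10.0000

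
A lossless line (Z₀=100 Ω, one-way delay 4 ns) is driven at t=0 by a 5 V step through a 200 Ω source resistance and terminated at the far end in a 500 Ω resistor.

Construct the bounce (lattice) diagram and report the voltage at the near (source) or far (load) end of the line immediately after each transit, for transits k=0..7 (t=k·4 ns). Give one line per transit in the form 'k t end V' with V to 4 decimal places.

0 0 source 1.6667
1 4 load 2.7778
2 8 source 3.1481
3 12 load 3.3951
4 16 source 3.4774
5 20 load 3.5322
6 24 source 3.5505
7 28 load 3.5627

Γ_L=0.666667, Γ_S=0.333333; launch V₁=5·100/300=1.666667
k=0 src: V=1.6667
k=1 load: inc=1.666667, refl=1.666667·0.666667=1.1111; V=0.000000+1.666667+1.111111=2.7778
k=2 src: inc=1.111111, refl=1.111111·0.333333=0.3704; V=1.666667+1.111111+0.370370=3.1481
k=3 load: inc=0.370370, refl=0.370370·0.666667=0.2469; V=2.777778+0.370370+0.246914=3.3951
k=4 src: inc=0.246914, refl=0.246914·0.333333=0.0823; V=3.148148+0.246914+0.082305=3.4774
k=5 load: inc=0.082305, refl=0.082305·0.666667=0.0549; V=3.395062+0.082305+0.054870=3.5322
k=6 src: inc=0.054870, refl=0.054870·0.333333=0.0183; V=3.477366+0.054870+0.018290=3.5505
k=7 load: inc=0.018290, refl=0.018290·0.666667=0.0122; V=3.532236+0.018290+0.012193=3.5627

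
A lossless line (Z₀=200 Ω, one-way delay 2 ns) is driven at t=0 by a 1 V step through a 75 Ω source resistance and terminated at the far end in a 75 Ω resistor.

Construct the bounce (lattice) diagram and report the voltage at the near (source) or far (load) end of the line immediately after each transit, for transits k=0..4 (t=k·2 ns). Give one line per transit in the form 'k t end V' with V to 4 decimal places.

Γ_L=-0.454545, Γ_S=-0.454545; launch V₁=1·200/275=0.727273
k=0 src: V=0.7273
k=1 load: inc=0.727273, refl=0.727273·-0.454545=-0.3306; V=0.000000+0.727273+-0.330579=0.3967
k=2 src: inc=-0.330579, refl=-0.330579·-0.454545=0.1503; V=0.727273+-0.330579+0.150263=0.5470
k=3 load: inc=0.150263, refl=0.150263·-0.454545=-0.0683; V=0.396694+0.150263+-0.068301=0.4787
k=4 src: inc=-0.068301, refl=-0.068301·-0.454545=0.0310; V=0.546957+-0.068301+0.031046=0.5097

0 0 source 0.7273
1 2 load 0.3967
2 4 source 0.5470
3 6 load 0.4787
4 8 source 0.5097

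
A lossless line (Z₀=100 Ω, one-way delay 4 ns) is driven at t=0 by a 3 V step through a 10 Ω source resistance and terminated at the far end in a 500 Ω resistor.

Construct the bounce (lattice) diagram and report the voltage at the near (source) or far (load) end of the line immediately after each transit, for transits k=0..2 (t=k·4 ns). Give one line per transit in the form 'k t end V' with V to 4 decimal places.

0 0 source 2.7273
1 4 load 4.5455
2 8 source 3.0579

Γ_L=0.666667, Γ_S=-0.818182; launch V₁=3·100/110=2.727273
k=0 src: V=2.7273
k=1 load: inc=2.727273, refl=2.727273·0.666667=1.8182; V=0.000000+2.727273+1.818182=4.5455
k=2 src: inc=1.818182, refl=1.818182·-0.818182=-1.4876; V=2.727273+1.818182+-1.487603=3.0579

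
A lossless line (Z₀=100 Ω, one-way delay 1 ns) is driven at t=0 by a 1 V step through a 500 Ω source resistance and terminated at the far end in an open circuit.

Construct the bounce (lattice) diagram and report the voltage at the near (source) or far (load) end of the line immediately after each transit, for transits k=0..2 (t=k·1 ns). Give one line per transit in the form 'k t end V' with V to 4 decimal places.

Γ_L=1.000000, Γ_S=0.666667; launch V₁=1·100/600=0.166667
k=0 src: V=0.1667
k=1 load: inc=0.166667, refl=0.166667·1.000000=0.1667; V=0.000000+0.166667+0.166667=0.3333
k=2 src: inc=0.166667, refl=0.166667·0.666667=0.1111; V=0.166667+0.166667+0.111111=0.4444

0 0 source 0.1667
1 1 load 0.3333
2 2 source 0.4444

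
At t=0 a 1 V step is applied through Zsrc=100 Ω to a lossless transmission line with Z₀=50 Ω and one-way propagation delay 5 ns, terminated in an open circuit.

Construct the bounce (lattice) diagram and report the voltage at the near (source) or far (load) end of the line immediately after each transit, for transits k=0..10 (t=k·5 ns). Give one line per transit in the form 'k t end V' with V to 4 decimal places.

0 0 source 0.3333
1 5 load 0.6667
2 10 source 0.7778
3 15 load 0.8889
4 20 source 0.9259
5 25 load 0.9630
6 30 source 0.9753
7 35 load 0.9877
8 40 source 0.9918
9 45 load 0.9959
10 50 source 0.9973

Γ_L=1.000000, Γ_S=0.333333; launch V₁=1·50/150=0.333333
k=0 src: V=0.3333
k=1 load: inc=0.333333, refl=0.333333·1.000000=0.3333; V=0.000000+0.333333+0.333333=0.6667
k=2 src: inc=0.333333, refl=0.333333·0.333333=0.1111; V=0.333333+0.333333+0.111111=0.7778
k=3 load: inc=0.111111, refl=0.111111·1.000000=0.1111; V=0.666667+0.111111+0.111111=0.8889
k=4 src: inc=0.111111, refl=0.111111·0.333333=0.0370; V=0.777778+0.111111+0.037037=0.9259
k=5 load: inc=0.037037, refl=0.037037·1.000000=0.0370; V=0.888889+0.037037+0.037037=0.9630
k=6 src: inc=0.037037, refl=0.037037·0.333333=0.0123; V=0.925926+0.037037+0.012346=0.9753
k=7 load: inc=0.012346, refl=0.012346·1.000000=0.0123; V=0.962963+0.012346+0.012346=0.9877
k=8 src: inc=0.012346, refl=0.012346·0.333333=0.0041; V=0.975309+0.012346+0.004115=0.9918
k=9 load: inc=0.004115, refl=0.004115·1.000000=0.0041; V=0.987654+0.004115+0.004115=0.9959
k=10 src: inc=0.004115, refl=0.004115·0.333333=0.0014; V=0.991770+0.004115+0.001372=0.9973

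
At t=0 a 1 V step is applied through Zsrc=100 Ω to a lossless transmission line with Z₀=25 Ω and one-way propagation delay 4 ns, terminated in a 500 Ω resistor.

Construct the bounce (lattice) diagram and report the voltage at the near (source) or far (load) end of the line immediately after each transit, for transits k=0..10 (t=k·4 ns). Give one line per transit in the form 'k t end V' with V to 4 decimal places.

0 0 source 0.2000
1 4 load 0.3810
2 8 source 0.4895
3 12 load 0.5878
4 16 source 0.6467
5 20 load 0.7000
6 24 source 0.7320
7 28 load 0.7610
8 32 source 0.7783
9 36 load 0.7940
10 40 source 0.8035

Γ_L=0.904762, Γ_S=0.600000; launch V₁=1·25/125=0.200000
k=0 src: V=0.2000
k=1 load: inc=0.200000, refl=0.200000·0.904762=0.1810; V=0.000000+0.200000+0.180952=0.3810
k=2 src: inc=0.180952, refl=0.180952·0.600000=0.1086; V=0.200000+0.180952+0.108571=0.4895
k=3 load: inc=0.108571, refl=0.108571·0.904762=0.0982; V=0.380952+0.108571+0.098231=0.5878
k=4 src: inc=0.098231, refl=0.098231·0.600000=0.0589; V=0.489524+0.098231+0.058939=0.6467
k=5 load: inc=0.058939, refl=0.058939·0.904762=0.0533; V=0.587755+0.058939+0.053326=0.7000
k=6 src: inc=0.053326, refl=0.053326·0.600000=0.0320; V=0.646694+0.053326+0.031995=0.7320
k=7 load: inc=0.031995, refl=0.031995·0.904762=0.0289; V=0.700019+0.031995+0.028948=0.7610
k=8 src: inc=0.028948, refl=0.028948·0.600000=0.0174; V=0.732015+0.028948+0.017369=0.7783
k=9 load: inc=0.017369, refl=0.017369·0.904762=0.0157; V=0.760963+0.017369+0.015715=0.7940
k=10 src: inc=0.015715, refl=0.015715·0.600000=0.0094; V=0.778332+0.015715+0.009429=0.8035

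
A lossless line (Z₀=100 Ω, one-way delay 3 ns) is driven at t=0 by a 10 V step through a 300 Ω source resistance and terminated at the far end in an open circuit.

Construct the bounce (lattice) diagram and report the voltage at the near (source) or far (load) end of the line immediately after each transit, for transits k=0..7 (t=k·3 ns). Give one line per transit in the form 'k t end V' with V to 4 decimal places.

0 0 source 2.5000
1 3 load 5.0000
2 6 source 6.2500
3 9 load 7.5000
4 12 source 8.1250
5 15 load 8.7500
6 18 source 9.0625
7 21 load 9.3750

Γ_L=1.000000, Γ_S=0.500000; launch V₁=10·100/400=2.500000
k=0 src: V=2.5000
k=1 load: inc=2.500000, refl=2.500000·1.000000=2.5000; V=0.000000+2.500000+2.500000=5.0000
k=2 src: inc=2.500000, refl=2.500000·0.500000=1.2500; V=2.500000+2.500000+1.250000=6.2500
k=3 load: inc=1.250000, refl=1.250000·1.000000=1.2500; V=5.000000+1.250000+1.250000=7.5000
k=4 src: inc=1.250000, refl=1.250000·0.500000=0.6250; V=6.250000+1.250000+0.625000=8.1250
k=5 load: inc=0.625000, refl=0.625000·1.000000=0.6250; V=7.500000+0.625000+0.625000=8.7500
k=6 src: inc=0.625000, refl=0.625000·0.500000=0.3125; V=8.125000+0.625000+0.312500=9.0625
k=7 load: inc=0.312500, refl=0.312500·1.000000=0.3125; V=8.750000+0.312500+0.312500=9.3750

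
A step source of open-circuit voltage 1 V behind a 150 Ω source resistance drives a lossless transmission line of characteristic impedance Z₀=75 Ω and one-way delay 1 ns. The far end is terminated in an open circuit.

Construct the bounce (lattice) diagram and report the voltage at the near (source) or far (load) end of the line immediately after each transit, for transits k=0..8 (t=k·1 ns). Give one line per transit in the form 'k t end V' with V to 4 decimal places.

0 0 source 0.3333
1 1 load 0.6667
2 2 source 0.7778
3 3 load 0.8889
4 4 source 0.9259
5 5 load 0.9630
6 6 source 0.9753
7 7 load 0.9877
8 8 source 0.9918

Γ_L=1.000000, Γ_S=0.333333; launch V₁=1·75/225=0.333333
k=0 src: V=0.3333
k=1 load: inc=0.333333, refl=0.333333·1.000000=0.3333; V=0.000000+0.333333+0.333333=0.6667
k=2 src: inc=0.333333, refl=0.333333·0.333333=0.1111; V=0.333333+0.333333+0.111111=0.7778
k=3 load: inc=0.111111, refl=0.111111·1.000000=0.1111; V=0.666667+0.111111+0.111111=0.8889
k=4 src: inc=0.111111, refl=0.111111·0.333333=0.0370; V=0.777778+0.111111+0.037037=0.9259
k=5 load: inc=0.037037, refl=0.037037·1.000000=0.0370; V=0.888889+0.037037+0.037037=0.9630
k=6 src: inc=0.037037, refl=0.037037·0.333333=0.0123; V=0.925926+0.037037+0.012346=0.9753
k=7 load: inc=0.012346, refl=0.012346·1.000000=0.0123; V=0.962963+0.012346+0.012346=0.9877
k=8 src: inc=0.012346, refl=0.012346·0.333333=0.0041; V=0.975309+0.012346+0.004115=0.9918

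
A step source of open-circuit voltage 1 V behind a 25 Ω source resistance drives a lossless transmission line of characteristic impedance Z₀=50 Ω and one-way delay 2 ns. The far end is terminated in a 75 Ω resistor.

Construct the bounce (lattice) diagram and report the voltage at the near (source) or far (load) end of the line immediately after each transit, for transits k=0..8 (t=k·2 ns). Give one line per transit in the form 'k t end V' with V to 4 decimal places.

Γ_L=0.200000, Γ_S=-0.333333; launch V₁=1·50/75=0.666667
k=0 src: V=0.6667
k=1 load: inc=0.666667, refl=0.666667·0.200000=0.1333; V=0.000000+0.666667+0.133333=0.8000
k=2 src: inc=0.133333, refl=0.133333·-0.333333=-0.0444; V=0.666667+0.133333+-0.044444=0.7556
k=3 load: inc=-0.044444, refl=-0.044444·0.200000=-0.0089; V=0.800000+-0.044444+-0.008889=0.7467
k=4 src: inc=-0.008889, refl=-0.008889·-0.333333=0.0030; V=0.755556+-0.008889+0.002963=0.7496
k=5 load: inc=0.002963, refl=0.002963·0.200000=0.0006; V=0.746667+0.002963+0.000593=0.7502
k=6 src: inc=0.000593, refl=0.000593·-0.333333=-0.0002; V=0.749630+0.000593+-0.000198=0.7500
k=7 load: inc=-0.000198, refl=-0.000198·0.200000=-0.0000; V=0.750222+-0.000198+-0.000040=0.7500
k=8 src: inc=-0.000040, refl=-0.000040·-0.333333=0.0000; V=0.750025+-0.000040+0.000013=0.7500

0 0 source 0.6667
1 2 load 0.8000
2 4 source 0.7556
3 6 load 0.7467
4 8 source 0.7496
5 10 load 0.7502
6 12 source 0.7500
7 14 load 0.7500
8 16 source 0.7500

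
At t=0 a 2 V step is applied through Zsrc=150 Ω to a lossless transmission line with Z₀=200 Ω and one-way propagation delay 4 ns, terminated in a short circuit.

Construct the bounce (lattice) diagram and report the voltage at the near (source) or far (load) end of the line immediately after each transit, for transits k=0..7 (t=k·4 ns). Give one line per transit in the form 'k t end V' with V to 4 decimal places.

Γ_L=-1.000000, Γ_S=-0.142857; launch V₁=2·200/350=1.142857
k=0 src: V=1.1429
k=1 load: inc=1.142857, refl=1.142857·-1.000000=-1.1429; V=0.000000+1.142857+-1.142857=0.0000
k=2 src: inc=-1.142857, refl=-1.142857·-0.142857=0.1633; V=1.142857+-1.142857+0.163265=0.1633
k=3 load: inc=0.163265, refl=0.163265·-1.000000=-0.1633; V=0.000000+0.163265+-0.163265=0.0000
k=4 src: inc=-0.163265, refl=-0.163265·-0.142857=0.0233; V=0.163265+-0.163265+0.023324=0.0233
k=5 load: inc=0.023324, refl=0.023324·-1.000000=-0.0233; V=0.000000+0.023324+-0.023324=0.0000
k=6 src: inc=-0.023324, refl=-0.023324·-0.142857=0.0033; V=0.023324+-0.023324+0.003332=0.0033
k=7 load: inc=0.003332, refl=0.003332·-1.000000=-0.0033; V=0.000000+0.003332+-0.003332=0.0000

0 0 source 1.1429
1 4 load 0.0000
2 8 source 0.1633
3 12 load 0.0000
4 16 source 0.0233
5 20 load 0.0000
6 24 source 0.0033
7 28 load 0.0000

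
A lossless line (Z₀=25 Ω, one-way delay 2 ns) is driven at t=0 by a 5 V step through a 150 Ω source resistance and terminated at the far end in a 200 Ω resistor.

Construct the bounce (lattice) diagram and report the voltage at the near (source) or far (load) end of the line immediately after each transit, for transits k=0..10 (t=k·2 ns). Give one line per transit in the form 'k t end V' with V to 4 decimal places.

Γ_L=0.777778, Γ_S=0.714286; launch V₁=5·25/175=0.714286
k=0 src: V=0.7143
k=1 load: inc=0.714286, refl=0.714286·0.777778=0.5556; V=0.000000+0.714286+0.555556=1.2698
k=2 src: inc=0.555556, refl=0.555556·0.714286=0.3968; V=0.714286+0.555556+0.396825=1.6667
k=3 load: inc=0.396825, refl=0.396825·0.777778=0.3086; V=1.269841+0.396825+0.308642=1.9753
k=4 src: inc=0.308642, refl=0.308642·0.714286=0.2205; V=1.666667+0.308642+0.220459=2.1958
k=5 load: inc=0.220459, refl=0.220459·0.777778=0.1715; V=1.975309+0.220459+0.171468=2.3672
k=6 src: inc=0.171468, refl=0.171468·0.714286=0.1225; V=2.195767+0.171468+0.122477=2.4897
k=7 load: inc=0.122477, refl=0.122477·0.777778=0.0953; V=2.367235+0.122477+0.095260=2.5850
k=8 src: inc=0.095260, refl=0.095260·0.714286=0.0680; V=2.489712+0.095260+0.068043=2.6530
k=9 load: inc=0.068043, refl=0.068043·0.777778=0.0529; V=2.584972+0.068043+0.052922=2.7059
k=10 src: inc=0.052922, refl=0.052922·0.714286=0.0378; V=2.653015+0.052922+0.037802=2.7437

0 0 source 0.7143
1 2 load 1.2698
2 4 source 1.6667
3 6 load 1.9753
4 8 source 2.1958
5 10 load 2.3672
6 12 source 2.4897
7 14 load 2.5850
8 16 source 2.6530
9 18 load 2.7059
10 20 source 2.7437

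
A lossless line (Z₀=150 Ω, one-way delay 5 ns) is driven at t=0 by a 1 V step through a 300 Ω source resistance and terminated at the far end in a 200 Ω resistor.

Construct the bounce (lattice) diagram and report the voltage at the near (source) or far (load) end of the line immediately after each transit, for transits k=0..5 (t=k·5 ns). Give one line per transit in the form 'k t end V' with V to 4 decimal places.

Γ_L=0.142857, Γ_S=0.333333; launch V₁=1·150/450=0.333333
k=0 src: V=0.3333
k=1 load: inc=0.333333, refl=0.333333·0.142857=0.0476; V=0.000000+0.333333+0.047619=0.3810
k=2 src: inc=0.047619, refl=0.047619·0.333333=0.0159; V=0.333333+0.047619+0.015873=0.3968
k=3 load: inc=0.015873, refl=0.015873·0.142857=0.0023; V=0.380952+0.015873+0.002268=0.3991
k=4 src: inc=0.002268, refl=0.002268·0.333333=0.0008; V=0.396825+0.002268+0.000756=0.3998
k=5 load: inc=0.000756, refl=0.000756·0.142857=0.0001; V=0.399093+0.000756+0.000108=0.4000

0 0 source 0.3333
1 5 load 0.3810
2 10 source 0.3968
3 15 load 0.3991
4 20 source 0.3998
5 25 load 0.4000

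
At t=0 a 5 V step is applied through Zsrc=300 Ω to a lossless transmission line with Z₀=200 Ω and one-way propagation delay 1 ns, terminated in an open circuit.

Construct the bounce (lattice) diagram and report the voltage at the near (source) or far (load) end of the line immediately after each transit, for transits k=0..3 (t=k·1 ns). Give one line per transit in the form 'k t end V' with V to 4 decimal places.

0 0 source 2.0000
1 1 load 4.0000
2 2 source 4.4000
3 3 load 4.8000

Γ_L=1.000000, Γ_S=0.200000; launch V₁=5·200/500=2.000000
k=0 src: V=2.0000
k=1 load: inc=2.000000, refl=2.000000·1.000000=2.0000; V=0.000000+2.000000+2.000000=4.0000
k=2 src: inc=2.000000, refl=2.000000·0.200000=0.4000; V=2.000000+2.000000+0.400000=4.4000
k=3 load: inc=0.400000, refl=0.400000·1.000000=0.4000; V=4.000000+0.400000+0.400000=4.8000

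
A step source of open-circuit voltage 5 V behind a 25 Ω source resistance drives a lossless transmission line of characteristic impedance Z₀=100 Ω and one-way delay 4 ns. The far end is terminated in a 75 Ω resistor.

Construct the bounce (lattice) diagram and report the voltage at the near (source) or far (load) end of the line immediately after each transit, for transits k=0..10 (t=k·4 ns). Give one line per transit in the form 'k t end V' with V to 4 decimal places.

0 0 source 4.0000
1 4 load 3.4286
2 8 source 3.7714
3 12 load 3.7224
4 16 source 3.7518
5 20 load 3.7476
6 24 source 3.7502
7 28 load 3.7498
8 32 source 3.7500
9 36 load 3.7500
10 40 source 3.7500

Γ_L=-0.142857, Γ_S=-0.600000; launch V₁=5·100/125=4.000000
k=0 src: V=4.0000
k=1 load: inc=4.000000, refl=4.000000·-0.142857=-0.5714; V=0.000000+4.000000+-0.571429=3.4286
k=2 src: inc=-0.571429, refl=-0.571429·-0.600000=0.3429; V=4.000000+-0.571429+0.342857=3.7714
k=3 load: inc=0.342857, refl=0.342857·-0.142857=-0.0490; V=3.428571+0.342857+-0.048980=3.7224
k=4 src: inc=-0.048980, refl=-0.048980·-0.600000=0.0294; V=3.771429+-0.048980+0.029388=3.7518
k=5 load: inc=0.029388, refl=0.029388·-0.142857=-0.0042; V=3.722449+0.029388+-0.004198=3.7476
k=6 src: inc=-0.004198, refl=-0.004198·-0.600000=0.0025; V=3.751837+-0.004198+0.002519=3.7502
k=7 load: inc=0.002519, refl=0.002519·-0.142857=-0.0004; V=3.747638+0.002519+-0.000360=3.7498
k=8 src: inc=-0.000360, refl=-0.000360·-0.600000=0.0002; V=3.750157+-0.000360+0.000216=3.7500
k=9 load: inc=0.000216, refl=0.000216·-0.142857=-0.0000; V=3.749798+0.000216+-0.000031=3.7500
k=10 src: inc=-0.000031, refl=-0.000031·-0.600000=0.0000; V=3.750013+-0.000031+0.000019=3.7500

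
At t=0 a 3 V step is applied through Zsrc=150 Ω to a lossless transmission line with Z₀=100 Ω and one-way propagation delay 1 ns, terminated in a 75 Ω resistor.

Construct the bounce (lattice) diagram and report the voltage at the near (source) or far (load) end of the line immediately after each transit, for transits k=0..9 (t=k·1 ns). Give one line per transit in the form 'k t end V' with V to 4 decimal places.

0 0 source 1.2000
1 1 load 1.0286
2 2 source 0.9943
3 3 load 0.9992
4 4 source 1.0002
5 5 load 1.0000
6 6 source 1.0000
7 7 load 1.0000
8 8 source 1.0000
9 9 load 1.0000

Γ_L=-0.142857, Γ_S=0.200000; launch V₁=3·100/250=1.200000
k=0 src: V=1.2000
k=1 load: inc=1.200000, refl=1.200000·-0.142857=-0.1714; V=0.000000+1.200000+-0.171429=1.0286
k=2 src: inc=-0.171429, refl=-0.171429·0.200000=-0.0343; V=1.200000+-0.171429+-0.034286=0.9943
k=3 load: inc=-0.034286, refl=-0.034286·-0.142857=0.0049; V=1.028571+-0.034286+0.004898=0.9992
k=4 src: inc=0.004898, refl=0.004898·0.200000=0.0010; V=0.994286+0.004898+0.000980=1.0002
k=5 load: inc=0.000980, refl=0.000980·-0.142857=-0.0001; V=0.999184+0.000980+-0.000140=1.0000
k=6 src: inc=-0.000140, refl=-0.000140·0.200000=-0.0000; V=1.000163+-0.000140+-0.000028=1.0000
k=7 load: inc=-0.000028, refl=-0.000028·-0.142857=0.0000; V=1.000023+-0.000028+0.000004=1.0000
k=8 src: inc=0.000004, refl=0.000004·0.200000=0.0000; V=0.999995+0.000004+0.000001=1.0000
k=9 load: inc=0.000001, refl=0.000001·-0.142857=-0.0000; V=0.999999+0.000001+-0.000000=1.0000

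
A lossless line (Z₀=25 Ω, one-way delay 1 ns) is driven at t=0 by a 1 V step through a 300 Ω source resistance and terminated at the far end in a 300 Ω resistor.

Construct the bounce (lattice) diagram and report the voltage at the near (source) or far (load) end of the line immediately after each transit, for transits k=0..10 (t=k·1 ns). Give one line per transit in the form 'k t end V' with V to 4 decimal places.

Γ_L=0.846154, Γ_S=0.846154; launch V₁=1·25/325=0.076923
k=0 src: V=0.0769
k=1 load: inc=0.076923, refl=0.076923·0.846154=0.0651; V=0.000000+0.076923+0.065089=0.1420
k=2 src: inc=0.065089, refl=0.065089·0.846154=0.0551; V=0.076923+0.065089+0.055075=0.1971
k=3 load: inc=0.055075, refl=0.055075·0.846154=0.0466; V=0.142012+0.055075+0.046602=0.2437
k=4 src: inc=0.046602, refl=0.046602·0.846154=0.0394; V=0.197087+0.046602+0.039432=0.2831
k=5 load: inc=0.039432, refl=0.039432·0.846154=0.0334; V=0.243689+0.039432+0.033366=0.3165
k=6 src: inc=0.033366, refl=0.033366·0.846154=0.0282; V=0.283121+0.033366+0.028233=0.3447
k=7 load: inc=0.028233, refl=0.028233·0.846154=0.0239; V=0.316487+0.028233+0.023889=0.3686
k=8 src: inc=0.023889, refl=0.023889·0.846154=0.0202; V=0.344720+0.023889+0.020214=0.3888
k=9 load: inc=0.020214, refl=0.020214·0.846154=0.0171; V=0.368609+0.020214+0.017104=0.4059
k=10 src: inc=0.017104, refl=0.017104·0.846154=0.0145; V=0.388823+0.017104+0.014473=0.4204

0 0 source 0.0769
1 1 load 0.1420
2 2 source 0.1971
3 3 load 0.2437
4 4 source 0.2831
5 5 load 0.3165
6 6 source 0.3447
7 7 load 0.3686
8 8 source 0.3888
9 9 load 0.4059
10 10 source 0.4204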